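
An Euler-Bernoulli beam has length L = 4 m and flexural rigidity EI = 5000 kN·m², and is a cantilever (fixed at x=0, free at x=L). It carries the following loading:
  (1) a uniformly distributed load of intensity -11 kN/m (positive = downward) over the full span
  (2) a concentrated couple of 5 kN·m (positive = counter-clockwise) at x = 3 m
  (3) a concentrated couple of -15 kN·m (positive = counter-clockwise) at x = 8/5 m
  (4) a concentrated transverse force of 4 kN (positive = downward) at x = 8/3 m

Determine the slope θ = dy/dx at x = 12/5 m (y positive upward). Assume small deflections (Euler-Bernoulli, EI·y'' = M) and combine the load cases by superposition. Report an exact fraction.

Load 1 — uniform load w=-11 kN/m over full span:
  θ_1 = -wx(x²-3Lx+3L²)/(6EI) = -(-11)·(12/5)·((12/5)²-3·4·(12/5)+3·4²)/(6·5000) = 1716/78125 rad
Load 2 — applied couple M₀=5 kN·m at a=3 m (b=L-a=1):
  θ_2 = M₀x/EI  [x≤a] = 5·(12/5)/5000 = 3/1250 rad
Load 3 — applied couple M₀=-15 kN·m at a=8/5 m (b=L-a=12/5):
  θ_3 = M₀a/EI  [x>a] = (-15)·(8/5)/5000 = -3/625 rad
Load 4 — point force P=4 kN at a=8/3 m (b=L-a=4/3):
  θ_4 = -Px(2a-x)/(2EI)  [x≤a] = -4·(12/5)·(2·(8/3)-(12/5))/(2·5000) = -44/15625 rad
Superposition: θ = Σ θ_i = 2617/156250 rad ≈ 0.016749 rad

θ(12/5) = 2617/156250 rad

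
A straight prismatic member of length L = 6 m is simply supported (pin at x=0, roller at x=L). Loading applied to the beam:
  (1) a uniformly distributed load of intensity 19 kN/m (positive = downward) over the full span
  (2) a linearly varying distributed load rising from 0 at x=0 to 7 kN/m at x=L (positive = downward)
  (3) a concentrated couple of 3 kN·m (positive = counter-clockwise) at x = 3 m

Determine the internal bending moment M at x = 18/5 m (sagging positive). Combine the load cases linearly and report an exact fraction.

Load 1 — uniform load w=19 kN/m over full span:
  M_1 = wx(L-x)/2 = 19·(18/5)·(6-(18/5))/2 = 2052/25 kN·m
Load 2 — triangular load w₀=7 kN/m (0→w₀ over full span):
  M_2 = w₀Lx/6 - w₀x³/(6L) = 7·6·(18/5)/6 - 7·(18/5)³/(6·6) = 2016/125 kN·m
Load 3 — applied couple M₀=3 kN·m at a=3 m (b=L-a=3):
  M_3 = M₀x/L - M₀  [x>a] = 3·(18/5)/6 - 3 = -6/5 kN·m
Superposition: M = Σ M_i = 12126/125 kN·m ≈ 97.008000 kN·m

M(18/5) = 12126/125 kN·m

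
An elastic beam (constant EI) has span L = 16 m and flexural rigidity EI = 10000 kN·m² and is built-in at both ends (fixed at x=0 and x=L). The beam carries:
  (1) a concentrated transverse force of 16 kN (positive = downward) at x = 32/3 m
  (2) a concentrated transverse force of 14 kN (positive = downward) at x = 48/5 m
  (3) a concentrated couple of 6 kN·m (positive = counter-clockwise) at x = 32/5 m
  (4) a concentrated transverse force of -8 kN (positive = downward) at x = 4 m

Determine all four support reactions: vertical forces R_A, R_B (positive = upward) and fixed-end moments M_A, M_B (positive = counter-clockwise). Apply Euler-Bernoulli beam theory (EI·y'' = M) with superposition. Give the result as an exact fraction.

Load 1 — point force P=16 kN at a=32/3 m (b=L-a=16/3):
  R_A = Pb²(3a+b)/L³ = 16·(16/3)²·(3·(32/3)+(16/3))/16³ = 112/27 kN
  M_A = Pab²/L² = 16·(32/3)·(16/3)²/16² = 512/27 kN·m
  R_B = Pa²(a+3b)/L³ = 16·(32/3)²·((32/3)+3·(16/3))/16³ = 320/27 kN
  M_B = -Pa²b/L² = -16·(32/3)²·(16/3)/16² = -1024/27 kN·m
Load 2 — point force P=14 kN at a=48/5 m (b=L-a=32/5):
  R_A = Pb²(3a+b)/L³ = 14·(32/5)²·(3·(48/5)+(32/5))/16³ = 616/125 kN
  M_A = Pab²/L² = 14·(48/5)·(32/5)²/16² = 2688/125 kN·m
  R_B = Pa²(a+3b)/L³ = 14·(48/5)²·((48/5)+3·(32/5))/16³ = 1134/125 kN
  M_B = -Pa²b/L² = -14·(48/5)²·(32/5)/16² = -4032/125 kN·m
Load 3 — applied couple M₀=6 kN·m at a=32/5 m (b=L-a=48/5):
  R_A = 6M₀ab/L³ = 6·6·(32/5)·(48/5)/16³ = 27/50 kN
  M_A = M₀b(2a-b)/L² = 6·(48/5)·(2·(32/5)-(48/5))/16² = 18/25 kN·m
  R_B = -6M₀ab/L³ = -6·6·(32/5)·(48/5)/16³ = -27/50 kN
  M_B = M₀a(2b-a)/L² = 6·(32/5)·(2·(48/5)-(32/5))/16² = 48/25 kN·m
Load 4 — point force P=-8 kN at a=4 m (b=L-a=12):
  R_A = Pb²(3a+b)/L³ = (-8)·12²·(3·4+12)/16³ = -27/4 kN
  M_A = Pab²/L² = (-8)·4·12²/16² = -18 kN·m
  R_B = Pa²(a+3b)/L³ = (-8)·4²·(4+3·12)/16³ = -5/4 kN
  M_B = -Pa²b/L² = -(-8)·4²·12/16² = 6 kN·m
Superposition: R_A = 38693/13500 kN, M_A = 78256/3375 kN·m, R_B = 258307/13500 kN, M_B = -210134/3375 kN·m

R_A = 38693/13500 kN, M_A = 78256/3375 kN·m, R_B = 258307/13500 kN, M_B = -210134/3375 kN·m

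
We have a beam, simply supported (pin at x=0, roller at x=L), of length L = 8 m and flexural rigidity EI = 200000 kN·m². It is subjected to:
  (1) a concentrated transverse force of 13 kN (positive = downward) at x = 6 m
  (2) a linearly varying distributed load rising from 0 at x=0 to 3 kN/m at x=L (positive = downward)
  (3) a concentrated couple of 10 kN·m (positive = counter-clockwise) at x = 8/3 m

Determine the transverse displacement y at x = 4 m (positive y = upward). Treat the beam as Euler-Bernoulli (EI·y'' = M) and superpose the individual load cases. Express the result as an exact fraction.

y(4) = -689/900000 m

Load 1 — point force P=13 kN at a=6 m (b=L-a=2):
  y_1 = -Pbx(L²-b²-x²)/(6LEI)  [x≤a] = -13·2·4·(8²-2²-4²)/(6·8·200000) = -143/300000 m
Load 2 — triangular load w₀=3 kN/m (0→w₀ over full span):
  y_2 = -w₀x(7L⁴-10L²x²+3x⁴)/(360LEI) = -3·4·(7·8⁴-10·8²·4²+3·4⁴)/(360·8·200000) = -1/2500 m
Load 3 — applied couple M₀=10 kN·m at a=8/3 m (b=L-a=16/3):
  y_3 = (M₀x³/(6L)-M₀(x-a)²/2+C₁x)/EI  [x>a] with C₁=M₀(3b²-L²)/(6L)=40/9 = (10·4³/(6·8)-10·(4-(8/3))²/2+(40/9)·4)/200000 = 1/9000 m
Superposition: y = Σ y_i = -689/900000 m ≈ -0.000766 m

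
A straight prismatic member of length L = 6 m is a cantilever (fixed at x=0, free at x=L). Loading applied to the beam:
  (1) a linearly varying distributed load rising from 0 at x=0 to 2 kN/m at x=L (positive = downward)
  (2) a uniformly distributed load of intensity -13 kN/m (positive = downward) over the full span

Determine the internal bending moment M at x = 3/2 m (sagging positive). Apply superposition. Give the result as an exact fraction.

M(3/2) = 1863/16 kN·m

Load 1 — triangular load w₀=2 kN/m (0→w₀ over full span):
  M_1 = w₀Lx/2 - w₀L²/3 - w₀x³/(6L) = 2·6·(3/2)/2 - 2·6²/3 - 2·(3/2)³/(6·6) = -243/16 kN·m
Load 2 — uniform load w=-13 kN/m over full span:
  M_2 = -w(L-x)²/2 = -(-13)·(6-(3/2))²/2 = 1053/8 kN·m
Superposition: M = Σ M_i = 1863/16 kN·m ≈ 116.437500 kN·m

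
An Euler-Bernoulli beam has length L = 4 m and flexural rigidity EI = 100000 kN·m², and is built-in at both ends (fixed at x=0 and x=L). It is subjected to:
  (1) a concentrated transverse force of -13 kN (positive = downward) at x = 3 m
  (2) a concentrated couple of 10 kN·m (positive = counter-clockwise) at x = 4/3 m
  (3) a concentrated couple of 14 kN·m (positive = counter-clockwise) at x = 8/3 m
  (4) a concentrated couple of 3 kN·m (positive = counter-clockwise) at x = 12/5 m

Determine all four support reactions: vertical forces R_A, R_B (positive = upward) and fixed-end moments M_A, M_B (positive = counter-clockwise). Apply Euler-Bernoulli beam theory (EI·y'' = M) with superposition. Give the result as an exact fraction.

Load 1 — point force P=-13 kN at a=3 m (b=L-a=1):
  R_A = Pb²(3a+b)/L³ = (-13)·1²·(3·3+1)/4³ = -65/32 kN
  M_A = Pab²/L² = (-13)·3·1²/4² = -39/16 kN·m
  R_B = Pa²(a+3b)/L³ = (-13)·3²·(3+3·1)/4³ = -351/32 kN
  M_B = -Pa²b/L² = -(-13)·3²·1/4² = 117/16 kN·m
Load 2 — applied couple M₀=10 kN·m at a=4/3 m (b=L-a=8/3):
  R_A = 6M₀ab/L³ = 6·10·(4/3)·(8/3)/4³ = 10/3 kN
  M_A = M₀b(2a-b)/L² = 10·(8/3)·(2·(4/3)-(8/3))/4² = 0 kN·m
  R_B = -6M₀ab/L³ = -6·10·(4/3)·(8/3)/4³ = -10/3 kN
  M_B = M₀a(2b-a)/L² = 10·(4/3)·(2·(8/3)-(4/3))/4² = 10/3 kN·m
Load 3 — applied couple M₀=14 kN·m at a=8/3 m (b=L-a=4/3):
  R_A = 6M₀ab/L³ = 6·14·(8/3)·(4/3)/4³ = 14/3 kN
  M_A = M₀b(2a-b)/L² = 14·(4/3)·(2·(8/3)-(4/3))/4² = 14/3 kN·m
  R_B = -6M₀ab/L³ = -6·14·(8/3)·(4/3)/4³ = -14/3 kN
  M_B = M₀a(2b-a)/L² = 14·(8/3)·(2·(4/3)-(8/3))/4² = 0 kN·m
Load 4 — applied couple M₀=3 kN·m at a=12/5 m (b=L-a=8/5):
  R_A = 6M₀ab/L³ = 6·3·(12/5)·(8/5)/4³ = 27/25 kN
  M_A = M₀b(2a-b)/L² = 3·(8/5)·(2·(12/5)-(8/5))/4² = 24/25 kN·m
  R_B = -6M₀ab/L³ = -6·3·(12/5)·(8/5)/4³ = -27/25 kN
  M_B = M₀a(2b-a)/L² = 3·(12/5)·(2·(8/5)-(12/5))/4² = 9/25 kN·m
Superposition: R_A = 5639/800 kN, M_A = 3827/1200 kN·m, R_B = -16039/800 kN, M_B = 13207/1200 kN·m

R_A = 5639/800 kN, M_A = 3827/1200 kN·m, R_B = -16039/800 kN, M_B = 13207/1200 kN·m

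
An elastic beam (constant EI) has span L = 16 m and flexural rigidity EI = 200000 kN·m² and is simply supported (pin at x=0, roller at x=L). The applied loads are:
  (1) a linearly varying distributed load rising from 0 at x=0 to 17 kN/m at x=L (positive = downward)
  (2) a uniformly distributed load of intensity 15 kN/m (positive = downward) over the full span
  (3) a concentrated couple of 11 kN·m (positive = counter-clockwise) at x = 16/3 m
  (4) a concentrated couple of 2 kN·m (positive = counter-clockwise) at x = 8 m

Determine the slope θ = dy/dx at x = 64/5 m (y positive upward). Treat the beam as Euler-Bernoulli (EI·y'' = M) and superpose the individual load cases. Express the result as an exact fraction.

Load 1 — triangular load w₀=17 kN/m (0→w₀ over full span):
  θ_1 = -w₀(7L⁴-30L²x²+15x⁴)/(360LEI) = -17·(7·16⁴-30·16²·(64/5)²+15·(64/5)⁴)/(360·16·200000) = 102952/17578125 rad
Load 2 — uniform load w=15 kN/m over full span:
  θ_2 = -w(L³-6Lx²+4x³)/(24EI) = -15·(16³-6·16·(64/5)²+4·(64/5)³)/(24·200000) = 792/78125 rad
Load 3 — applied couple M₀=11 kN·m at a=16/3 m (b=L-a=32/3):
  θ_3 = (M₀x²/(2L)-M₀(x-a)+C₁)/EI  [x>a] with C₁=M₀(3b²-L²)/(6L)=88/9 = (11·(64/5)²/(2·16)-11·((64/5)-(16/3))+(88/9))/200000 = -451/5625000 rad
Load 4 — applied couple M₀=2 kN·m at a=8 m (b=L-a=8):
  θ_4 = (M₀x²/(2L)-M₀(x-a)+C₁)/EI  [x>a] with C₁=M₀(3b²-L²)/(6L)=-4/3 = (2·(64/5)²/(2·16)-2·((64/5)-8)+(-4/3))/200000 = -13/3750000 rad
Superposition: θ = Σ θ_i = 4474907/281250000 rad ≈ 0.015911 rad

θ(64/5) = 4474907/281250000 rad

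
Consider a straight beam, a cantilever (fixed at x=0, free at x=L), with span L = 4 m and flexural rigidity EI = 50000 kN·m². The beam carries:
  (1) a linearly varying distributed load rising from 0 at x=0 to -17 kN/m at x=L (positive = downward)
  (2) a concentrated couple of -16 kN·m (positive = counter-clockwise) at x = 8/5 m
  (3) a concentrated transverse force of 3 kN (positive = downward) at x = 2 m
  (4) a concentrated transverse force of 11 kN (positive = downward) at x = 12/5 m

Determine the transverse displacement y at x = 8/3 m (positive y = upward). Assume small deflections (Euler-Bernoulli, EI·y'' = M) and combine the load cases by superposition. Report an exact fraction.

y(8/3) = 2295593/1139062500 m

Load 1 — triangular load w₀=-17 kN/m (0→w₀ over full span):
  y_1 = (w₀Lx³/12-w₀L²x²/6-w₀x⁵/(120L))/EI = ((-17)·4·(8/3)³/12-(-17)·4²·(8/3)²/6-(-17)·(8/3)⁵/(120·4))/50000 = 50048/11390625 m
Load 2 — applied couple M₀=-16 kN·m at a=8/5 m (b=L-a=12/5):
  y_2 = M₀a(2x-a)/(2EI)  [x>a] = (-16)·(8/5)·(2·(8/3)-(8/5))/(2·50000) = -224/234375 m
Load 3 — point force P=3 kN at a=2 m (b=L-a=2):
  y_3 = -Pa²(3x-a)/(6EI)  [x>a] = -3·2²·(3·(8/3)-2)/(6·50000) = -3/12500 m
Load 4 — point force P=11 kN at a=12/5 m (b=L-a=8/5):
  y_4 = -Pa²(3x-a)/(6EI)  [x>a] = -11·(12/5)²·(3·(8/3)-(12/5))/(6·50000) = -462/390625 m
Superposition: y = Σ y_i = 2295593/1139062500 m ≈ 0.002015 m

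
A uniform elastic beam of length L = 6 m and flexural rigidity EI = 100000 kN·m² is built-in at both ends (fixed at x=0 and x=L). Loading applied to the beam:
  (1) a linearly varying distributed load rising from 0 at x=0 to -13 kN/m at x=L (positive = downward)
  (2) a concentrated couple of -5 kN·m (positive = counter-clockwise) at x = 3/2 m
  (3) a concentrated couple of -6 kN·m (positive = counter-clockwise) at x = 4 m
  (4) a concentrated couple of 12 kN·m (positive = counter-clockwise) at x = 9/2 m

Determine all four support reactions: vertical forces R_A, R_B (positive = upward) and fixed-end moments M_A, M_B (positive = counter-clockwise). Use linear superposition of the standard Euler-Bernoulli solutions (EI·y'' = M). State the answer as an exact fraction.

R_A = -2813/240 kN, M_A = -1033/80 kN·m, R_B = -6547/240 kN, M_B = 1567/80 kN·m

Load 1 — triangular load w₀=-13 kN/m (0→w₀ over full span):
  R_A = 3w₀L/20 = 3·(-13)·6/20 = -117/10 kN
  M_A = w₀L²/30 = (-13)·6²/30 = -78/5 kN·m
  R_B = 7w₀L/20 = 7·(-13)·6/20 = -273/10 kN
  M_B = -w₀L²/20 = -(-13)·6²/20 = 117/5 kN·m
Load 2 — applied couple M₀=-5 kN·m at a=3/2 m (b=L-a=9/2):
  R_A = 6M₀ab/L³ = 6·(-5)·(3/2)·(9/2)/6³ = -15/16 kN
  M_A = M₀b(2a-b)/L² = (-5)·(9/2)·(2·(3/2)-(9/2))/6² = 15/16 kN·m
  R_B = -6M₀ab/L³ = -6·(-5)·(3/2)·(9/2)/6³ = 15/16 kN
  M_B = M₀a(2b-a)/L² = (-5)·(3/2)·(2·(9/2)-(3/2))/6² = -25/16 kN·m
Load 3 — applied couple M₀=-6 kN·m at a=4 m (b=L-a=2):
  R_A = 6M₀ab/L³ = 6·(-6)·4·2/6³ = -4/3 kN
  M_A = M₀b(2a-b)/L² = (-6)·2·(2·4-2)/6² = -2 kN·m
  R_B = -6M₀ab/L³ = -6·(-6)·4·2/6³ = 4/3 kN
  M_B = M₀a(2b-a)/L² = (-6)·4·(2·2-4)/6² = 0 kN·m
Load 4 — applied couple M₀=12 kN·m at a=9/2 m (b=L-a=3/2):
  R_A = 6M₀ab/L³ = 6·12·(9/2)·(3/2)/6³ = 9/4 kN
  M_A = M₀b(2a-b)/L² = 12·(3/2)·(2·(9/2)-(3/2))/6² = 15/4 kN·m
  R_B = -6M₀ab/L³ = -6·12·(9/2)·(3/2)/6³ = -9/4 kN
  M_B = M₀a(2b-a)/L² = 12·(9/2)·(2·(3/2)-(9/2))/6² = -9/4 kN·m
Superposition: R_A = -2813/240 kN, M_A = -1033/80 kN·m, R_B = -6547/240 kN, M_B = 1567/80 kN·m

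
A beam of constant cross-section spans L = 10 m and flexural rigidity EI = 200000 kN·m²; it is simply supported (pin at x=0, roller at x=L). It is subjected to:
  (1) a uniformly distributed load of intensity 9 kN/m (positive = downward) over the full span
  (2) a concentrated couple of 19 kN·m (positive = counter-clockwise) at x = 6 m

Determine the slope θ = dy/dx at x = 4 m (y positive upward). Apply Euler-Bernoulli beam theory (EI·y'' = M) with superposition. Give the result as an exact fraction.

θ(4) = -421/750000 rad

Load 1 — uniform load w=9 kN/m over full span:
  θ_1 = -w(L³-6Lx²+4x³)/(24EI) = -9·(10³-6·10·4²+4·4³)/(24·200000) = -111/200000 rad
Load 2 — applied couple M₀=19 kN·m at a=6 m (b=L-a=4):
  θ_2 = (M₀x²/(2L)+C₁)/EI  [x≤a] with C₁=M₀(3b²-L²)/(6L)=-247/15 = (19·4²/(2·10)+(-247/15))/200000 = -19/3000000 rad
Superposition: θ = Σ θ_i = -421/750000 rad ≈ -0.000561 rad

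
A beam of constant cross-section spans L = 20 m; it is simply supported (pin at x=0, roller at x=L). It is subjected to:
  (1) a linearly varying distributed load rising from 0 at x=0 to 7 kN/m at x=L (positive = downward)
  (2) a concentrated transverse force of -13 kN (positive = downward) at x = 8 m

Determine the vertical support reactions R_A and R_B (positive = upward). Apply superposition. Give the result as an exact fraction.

R_A = 233/15 kN, R_B = 622/15 kN

Load 1 — triangular load w₀=7 kN/m (0→w₀ over full span):
  R_A = w₀L/6 = 7·20/6 = 70/3 kN
  R_B = w₀L/3 = 7·20/3 = 140/3 kN
Load 2 — point force P=-13 kN at a=8 m (b=L-a=12):
  R_A = Pb/L = (-13)·12/20 = -39/5 kN
  R_B = Pa/L = (-13)·8/20 = -26/5 kN
Superposition: R_A = 233/15 kN, R_B = 622/15 kN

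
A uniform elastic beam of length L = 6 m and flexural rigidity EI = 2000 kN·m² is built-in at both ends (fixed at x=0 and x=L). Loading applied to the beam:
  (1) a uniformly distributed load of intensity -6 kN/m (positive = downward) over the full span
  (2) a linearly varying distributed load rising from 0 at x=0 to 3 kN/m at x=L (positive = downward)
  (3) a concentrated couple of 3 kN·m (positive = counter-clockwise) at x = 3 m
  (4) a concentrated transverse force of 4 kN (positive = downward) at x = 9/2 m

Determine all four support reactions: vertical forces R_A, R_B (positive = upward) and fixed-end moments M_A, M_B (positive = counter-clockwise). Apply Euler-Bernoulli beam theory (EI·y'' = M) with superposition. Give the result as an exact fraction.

Load 1 — uniform load w=-6 kN/m over full span:
  R_A = wL/2 = (-6)·6/2 = -18 kN
  M_A = wL²/12 = (-6)·6²/12 = -18 kN·m
  R_B = wL/2 = (-6)·6/2 = -18 kN
  M_B = -wL²/12 = -(-6)·6²/12 = 18 kN·m
Load 2 — triangular load w₀=3 kN/m (0→w₀ over full span):
  R_A = 3w₀L/20 = 3·3·6/20 = 27/10 kN
  M_A = w₀L²/30 = 3·6²/30 = 18/5 kN·m
  R_B = 7w₀L/20 = 7·3·6/20 = 63/10 kN
  M_B = -w₀L²/20 = -3·6²/20 = -27/5 kN·m
Load 3 — applied couple M₀=3 kN·m at a=3 m (b=L-a=3):
  R_A = 6M₀ab/L³ = 6·3·3·3/6³ = 3/4 kN
  M_A = M₀b(2a-b)/L² = 3·3·(2·3-3)/6² = 3/4 kN·m
  R_B = -6M₀ab/L³ = -6·3·3·3/6³ = -3/4 kN
  M_B = M₀a(2b-a)/L² = 3·3·(2·3-3)/6² = 3/4 kN·m
Load 4 — point force P=4 kN at a=9/2 m (b=L-a=3/2):
  R_A = Pb²(3a+b)/L³ = 4·(3/2)²·(3·(9/2)+(3/2))/6³ = 5/8 kN
  M_A = Pab²/L² = 4·(9/2)·(3/2)²/6² = 9/8 kN·m
  R_B = Pa²(a+3b)/L³ = 4·(9/2)²·((9/2)+3·(3/2))/6³ = 27/8 kN
  M_B = -Pa²b/L² = -4·(9/2)²·(3/2)/6² = -27/8 kN·m
Superposition: R_A = -557/40 kN, M_A = -501/40 kN·m, R_B = -363/40 kN, M_B = 399/40 kN·m

R_A = -557/40 kN, M_A = -501/40 kN·m, R_B = -363/40 kN, M_B = 399/40 kN·m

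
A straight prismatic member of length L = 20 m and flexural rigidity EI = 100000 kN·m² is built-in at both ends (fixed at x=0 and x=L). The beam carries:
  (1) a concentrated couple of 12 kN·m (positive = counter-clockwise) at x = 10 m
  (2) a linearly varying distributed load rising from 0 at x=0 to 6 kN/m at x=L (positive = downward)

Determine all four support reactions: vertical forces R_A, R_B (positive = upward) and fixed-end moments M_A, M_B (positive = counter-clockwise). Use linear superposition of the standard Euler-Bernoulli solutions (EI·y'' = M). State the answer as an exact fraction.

R_A = 189/10 kN, M_A = 83 kN·m, R_B = 411/10 kN, M_B = -117 kN·m

Load 1 — applied couple M₀=12 kN·m at a=10 m (b=L-a=10):
  R_A = 6M₀ab/L³ = 6·12·10·10/20³ = 9/10 kN
  M_A = M₀b(2a-b)/L² = 12·10·(2·10-10)/20² = 3 kN·m
  R_B = -6M₀ab/L³ = -6·12·10·10/20³ = -9/10 kN
  M_B = M₀a(2b-a)/L² = 12·10·(2·10-10)/20² = 3 kN·m
Load 2 — triangular load w₀=6 kN/m (0→w₀ over full span):
  R_A = 3w₀L/20 = 3·6·20/20 = 18 kN
  M_A = w₀L²/30 = 6·20²/30 = 80 kN·m
  R_B = 7w₀L/20 = 7·6·20/20 = 42 kN
  M_B = -w₀L²/20 = -6·20²/20 = -120 kN·m
Superposition: R_A = 189/10 kN, M_A = 83 kN·m, R_B = 411/10 kN, M_B = -117 kN·m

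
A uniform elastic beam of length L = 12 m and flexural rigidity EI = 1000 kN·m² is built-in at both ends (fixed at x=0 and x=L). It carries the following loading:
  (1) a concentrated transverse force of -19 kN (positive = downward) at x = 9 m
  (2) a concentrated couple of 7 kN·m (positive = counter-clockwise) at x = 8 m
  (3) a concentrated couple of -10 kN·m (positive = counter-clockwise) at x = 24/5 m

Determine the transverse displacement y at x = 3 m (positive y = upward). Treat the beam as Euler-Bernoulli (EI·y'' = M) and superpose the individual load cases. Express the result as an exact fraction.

y(3) = 71/2560 m

Load 1 — point force P=-19 kN at a=9 m (b=L-a=3):
  y_1 = -Pb²x²(3aL-(3a+b)x)/(6L³EI)  [x≤a] = -(-19)·3²·3²·(3·9·12-(3·9+3)·3)/(6·12³·1000) = 2223/64000 m
Load 2 — applied couple M₀=7 kN·m at a=8 m (b=L-a=4):
  y_2 = (R_Ax³/6 - M_Ax²/2)/EI  [x≤a] with R_A=7/9, M_A=7/3 = ((7/9)·3³/6 - (7/3)·3²/2)/1000 = -7/1000 m
Load 3 — applied couple M₀=-10 kN·m at a=24/5 m (b=L-a=36/5):
  y_3 = (R_Ax³/6 - M_Ax²/2)/EI  [x≤a] with R_A=-6/5, M_A=-6/5 = ((-6/5)·3³/6 - (-6/5)·3²/2)/1000 = 0 m
Superposition: y = Σ y_i = 71/2560 m ≈ 0.027734 m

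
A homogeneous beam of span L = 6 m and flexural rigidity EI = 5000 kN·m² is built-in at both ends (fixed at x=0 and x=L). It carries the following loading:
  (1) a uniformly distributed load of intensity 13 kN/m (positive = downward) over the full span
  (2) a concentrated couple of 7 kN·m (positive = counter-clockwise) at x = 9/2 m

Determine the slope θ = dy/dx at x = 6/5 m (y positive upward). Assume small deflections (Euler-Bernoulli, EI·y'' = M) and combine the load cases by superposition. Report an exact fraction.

Load 1 — uniform load w=13 kN/m over full span:
  θ_1 = -wx(L-x)(L-2x)/(12EI) = -13·(6/5)·(6-(6/5))·(6-2·(6/5))/(12·5000) = -351/78125 rad
Load 2 — applied couple M₀=7 kN·m at a=9/2 m (b=L-a=3/2):
  θ_2 = (R_Ax²/2 - M_Ax)/EI  [x≤a] with R_A=21/16, M_A=35/16 = ((21/16)·(6/5)²/2 - (35/16)·(6/5))/5000 = -21/62500 rad
Superposition: θ = Σ θ_i = -1509/312500 rad ≈ -0.004829 rad

θ(6/5) = -1509/312500 rad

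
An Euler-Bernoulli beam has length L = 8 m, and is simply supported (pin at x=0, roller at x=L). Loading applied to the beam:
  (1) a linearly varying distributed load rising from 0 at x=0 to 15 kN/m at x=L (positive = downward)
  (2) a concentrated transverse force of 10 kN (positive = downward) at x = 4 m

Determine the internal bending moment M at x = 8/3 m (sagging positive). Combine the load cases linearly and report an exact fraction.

M(8/3) = 1640/27 kN·m

Load 1 — triangular load w₀=15 kN/m (0→w₀ over full span):
  M_1 = w₀Lx/6 - w₀x³/(6L) = 15·8·(8/3)/6 - 15·(8/3)³/(6·8) = 1280/27 kN·m
Load 2 — point force P=10 kN at a=4 m (b=L-a=4):
  M_2 = Pbx/L  [x≤a] = 10·4·(8/3)/8 = 40/3 kN·m
Superposition: M = Σ M_i = 1640/27 kN·m ≈ 60.740741 kN·m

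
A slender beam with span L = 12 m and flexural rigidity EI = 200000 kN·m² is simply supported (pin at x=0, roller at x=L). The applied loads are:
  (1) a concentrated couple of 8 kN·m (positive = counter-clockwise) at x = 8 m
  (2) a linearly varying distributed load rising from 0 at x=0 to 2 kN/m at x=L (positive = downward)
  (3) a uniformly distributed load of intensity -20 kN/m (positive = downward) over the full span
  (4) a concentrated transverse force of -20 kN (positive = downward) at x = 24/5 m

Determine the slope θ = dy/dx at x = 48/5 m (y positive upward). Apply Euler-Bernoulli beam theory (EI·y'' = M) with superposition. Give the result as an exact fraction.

θ(48/5) = -142187/23437500 rad

Load 1 — applied couple M₀=8 kN·m at a=8 m (b=L-a=4):
  θ_1 = (M₀x²/(2L)-M₀(x-a)+C₁)/EI  [x>a] with C₁=M₀(3b²-L²)/(6L)=-32/3 = (8·(48/5)²/(2·12)-8·((48/5)-8)+(-32/3))/200000 = 17/468750 rad
Load 2 — triangular load w₀=2 kN/m (0→w₀ over full span):
  θ_2 = -w₀(7L⁴-30L²x²+15x⁴)/(360LEI) = -2·(7·12⁴-30·12²·(48/5)²+15·(48/5)⁴)/(360·12·200000) = 2271/7812500 rad
Load 3 — uniform load w=-20 kN/m over full span:
  θ_3 = -w(L³-6Lx²+4x³)/(24EI) = -(-20)·(12³-6·12·(48/5)²+4·(48/5)³)/(24·200000) = -891/156250 rad
Load 4 — point force P=-20 kN at a=24/5 m (b=L-a=36/5):
  θ_4 = -Pa(2L²-6Lx+3x²+a²)/(6LEI)  [x>a] = -(-20)·(24/5)·(2·12²-6·12·(48/5)+3·(48/5)²+(24/5)²)/(6·12·200000) = -54/78125 rad
Superposition: θ = Σ θ_i = -142187/23437500 rad ≈ -0.006067 rad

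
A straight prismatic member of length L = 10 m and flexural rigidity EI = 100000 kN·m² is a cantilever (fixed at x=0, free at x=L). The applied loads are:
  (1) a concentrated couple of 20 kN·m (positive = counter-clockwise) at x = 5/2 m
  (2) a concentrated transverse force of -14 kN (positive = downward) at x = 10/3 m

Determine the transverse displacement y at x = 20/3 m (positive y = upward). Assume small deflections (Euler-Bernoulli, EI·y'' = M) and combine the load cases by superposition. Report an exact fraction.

Load 1 — applied couple M₀=20 kN·m at a=5/2 m (b=L-a=15/2):
  y_1 = M₀a(2x-a)/(2EI)  [x>a] = 20·(5/2)·(2·(20/3)-(5/2))/(2·100000) = 13/4800 m
Load 2 — point force P=-14 kN at a=10/3 m (b=L-a=20/3):
  y_2 = -Pa²(3x-a)/(6EI)  [x>a] = -(-14)·(10/3)²·(3·(20/3)-(10/3))/(6·100000) = 7/1620 m
Superposition: y = Σ y_i = 911/129600 m ≈ 0.007029 m

y(20/3) = 911/129600 m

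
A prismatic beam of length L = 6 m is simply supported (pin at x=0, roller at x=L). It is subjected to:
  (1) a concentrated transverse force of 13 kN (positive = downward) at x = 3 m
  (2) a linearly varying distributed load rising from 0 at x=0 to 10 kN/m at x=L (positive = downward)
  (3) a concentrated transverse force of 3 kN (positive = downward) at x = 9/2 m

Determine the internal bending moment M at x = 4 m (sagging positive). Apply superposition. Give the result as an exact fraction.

Load 1 — point force P=13 kN at a=3 m (b=L-a=3):
  M_1 = Pa(L-x)/L  [x>a] = 13·3·(6-4)/6 = 13 kN·m
Load 2 — triangular load w₀=10 kN/m (0→w₀ over full span):
  M_2 = w₀Lx/6 - w₀x³/(6L) = 10·6·4/6 - 10·4³/(6·6) = 200/9 kN·m
Load 3 — point force P=3 kN at a=9/2 m (b=L-a=3/2):
  M_3 = Pbx/L  [x≤a] = 3·(3/2)·4/6 = 3 kN·m
Superposition: M = Σ M_i = 344/9 kN·m ≈ 38.222222 kN·m

M(4) = 344/9 kN·m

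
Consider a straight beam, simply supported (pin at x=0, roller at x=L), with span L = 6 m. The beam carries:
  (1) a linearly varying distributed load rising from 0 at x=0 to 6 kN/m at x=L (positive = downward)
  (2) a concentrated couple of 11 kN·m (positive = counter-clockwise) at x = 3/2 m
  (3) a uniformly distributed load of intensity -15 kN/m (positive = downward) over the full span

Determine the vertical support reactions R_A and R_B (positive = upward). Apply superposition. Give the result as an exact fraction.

Load 1 — triangular load w₀=6 kN/m (0→w₀ over full span):
  R_A = w₀L/6 = 6·6/6 = 6 kN
  R_B = w₀L/3 = 6·6/3 = 12 kN
Load 2 — applied couple M₀=11 kN·m at a=3/2 m (b=L-a=9/2):
  R_A = M₀/L = 11/6 kN
  R_B = -M₀/L = -11/6 kN
Load 3 — uniform load w=-15 kN/m over full span:
  R_A = wL/2 = (-15)·6/2 = -45 kN
  R_B = wL/2 = (-15)·6/2 = -45 kN
Superposition: R_A = -223/6 kN, R_B = -209/6 kN

R_A = -223/6 kN, R_B = -209/6 kN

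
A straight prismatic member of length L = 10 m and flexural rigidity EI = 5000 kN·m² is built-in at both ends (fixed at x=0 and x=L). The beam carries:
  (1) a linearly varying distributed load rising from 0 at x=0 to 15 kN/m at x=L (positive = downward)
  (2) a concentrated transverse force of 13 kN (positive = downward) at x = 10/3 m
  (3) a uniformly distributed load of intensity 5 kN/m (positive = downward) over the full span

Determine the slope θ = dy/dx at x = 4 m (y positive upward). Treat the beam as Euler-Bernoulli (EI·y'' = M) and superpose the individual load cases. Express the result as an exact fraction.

θ(4) = -53/4500 rad

Load 1 — triangular load w₀=15 kN/m (0→w₀ over full span):
  θ_1 = -w₀(2x(L-x)(L-2x)(x+2L)+x²(L-x)²)/(120LEI) = -15·(2·4·(10-4)·(10-2·4)·(4+2·10)+4²·(10-4)²)/(120·10·5000) = -9/1250 rad
Load 2 — point force P=13 kN at a=10/3 m (b=L-a=20/3):
  θ_2 = Pa²(L-x)(2bL-(3b+a)(L-x))/(2L³EI)  [x>a] = 13·(10/3)²·(10-4)·(2·(20/3)·10-(3·(20/3)+(10/3))·(10-4))/(2·10³·5000) = -13/22500 rad
Load 3 — uniform load w=5 kN/m over full span:
  θ_3 = -wx(L-x)(L-2x)/(12EI) = -5·4·(10-4)·(10-2·4)/(12·5000) = -1/250 rad
Superposition: θ = Σ θ_i = -53/4500 rad ≈ -0.011778 rad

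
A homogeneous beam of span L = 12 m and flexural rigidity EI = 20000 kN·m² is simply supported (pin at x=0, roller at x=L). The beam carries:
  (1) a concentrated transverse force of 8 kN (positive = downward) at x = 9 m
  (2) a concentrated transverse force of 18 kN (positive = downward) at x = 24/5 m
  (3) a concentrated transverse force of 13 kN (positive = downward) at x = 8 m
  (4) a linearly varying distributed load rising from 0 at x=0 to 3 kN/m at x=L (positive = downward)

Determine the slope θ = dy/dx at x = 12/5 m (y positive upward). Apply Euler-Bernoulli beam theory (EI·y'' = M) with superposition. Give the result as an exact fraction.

θ(12/5) = -1900429/112500000 rad

Load 1 — point force P=8 kN at a=9 m (b=L-a=3):
  θ_1 = -Pb(L²-b²-3x²)/(6LEI)  [x≤a] = -8·3·(12²-3²-3·(12/5)²)/(6·12·20000) = -981/500000 rad
Load 2 — point force P=18 kN at a=24/5 m (b=L-a=36/5):
  θ_2 = -Pb(L²-b²-3x²)/(6LEI)  [x≤a] = -18·(36/5)·(12²-(36/5)²-3·(12/5)²)/(6·12·20000) = -1053/156250 rad
Load 3 — point force P=13 kN at a=8 m (b=L-a=4):
  θ_3 = -Pb(L²-b²-3x²)/(6LEI)  [x≤a] = -13·4·(12²-4²-3·(12/5)²)/(6·12·20000) = -2249/562500 rad
Load 4 — triangular load w₀=3 kN/m (0→w₀ over full span):
  θ_4 = -w₀(7L⁴-30L²x²+15x⁴)/(360LEI) = -3·(7·12⁴-30·12²·(12/5)²+15·(12/5)⁴)/(360·12·20000) = -1638/390625 rad
Superposition: θ = Σ θ_i = -1900429/112500000 rad ≈ -0.016893 rad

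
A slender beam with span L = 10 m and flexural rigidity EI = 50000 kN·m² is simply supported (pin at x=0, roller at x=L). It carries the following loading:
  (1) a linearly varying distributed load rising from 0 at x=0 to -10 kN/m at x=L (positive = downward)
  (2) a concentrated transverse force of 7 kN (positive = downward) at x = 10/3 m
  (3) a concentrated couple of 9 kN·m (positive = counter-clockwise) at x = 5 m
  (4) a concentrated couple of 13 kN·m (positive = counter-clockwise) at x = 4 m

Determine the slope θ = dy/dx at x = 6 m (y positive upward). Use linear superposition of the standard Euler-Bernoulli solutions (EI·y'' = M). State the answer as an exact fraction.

θ(6) = -2143/3240000 rad

Load 1 — triangular load w₀=-10 kN/m (0→w₀ over full span):
  θ_1 = -w₀(7L⁴-30L²x²+15x⁴)/(360LEI) = -(-10)·(7·10⁴-30·10²·6²+15·6⁴)/(360·10·50000) = -29/28125 rad
Load 2 — point force P=7 kN at a=10/3 m (b=L-a=20/3):
  θ_2 = -Pa(2L²-6Lx+3x²+a²)/(6LEI)  [x>a] = -7·(10/3)·(2·10²-6·10·6+3·6²+(10/3)²)/(6·10·50000) = 161/506250 rad
Load 3 — applied couple M₀=9 kN·m at a=5 m (b=L-a=5):
  θ_3 = (M₀x²/(2L)-M₀(x-a)+C₁)/EI  [x>a] with C₁=M₀(3b²-L²)/(6L)=-15/4 = (9·6²/(2·10)-9·(6-5)+(-15/4))/50000 = 69/1000000 rad
Load 4 — applied couple M₀=13 kN·m at a=4 m (b=L-a=6):
  θ_4 = (M₀x²/(2L)-M₀(x-a)+C₁)/EI  [x>a] with C₁=M₀(3b²-L²)/(6L)=26/15 = (13·6²/(2·10)-13·(6-4)+(26/15))/50000 = -13/750000 rad
Superposition: θ = Σ θ_i = -2143/3240000 rad ≈ -0.000661 rad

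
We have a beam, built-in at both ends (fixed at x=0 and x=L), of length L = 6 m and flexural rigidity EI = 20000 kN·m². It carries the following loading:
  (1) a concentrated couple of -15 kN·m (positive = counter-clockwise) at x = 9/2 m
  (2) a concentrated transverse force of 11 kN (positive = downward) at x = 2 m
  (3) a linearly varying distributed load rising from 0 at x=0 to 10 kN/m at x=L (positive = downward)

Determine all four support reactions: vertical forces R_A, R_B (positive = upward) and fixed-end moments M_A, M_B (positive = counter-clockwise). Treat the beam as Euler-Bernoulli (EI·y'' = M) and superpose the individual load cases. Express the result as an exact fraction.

Load 1 — applied couple M₀=-15 kN·m at a=9/2 m (b=L-a=3/2):
  R_A = 6M₀ab/L³ = 6·(-15)·(9/2)·(3/2)/6³ = -45/16 kN
  M_A = M₀b(2a-b)/L² = (-15)·(3/2)·(2·(9/2)-(3/2))/6² = -75/16 kN·m
  R_B = -6M₀ab/L³ = -6·(-15)·(9/2)·(3/2)/6³ = 45/16 kN
  M_B = M₀a(2b-a)/L² = (-15)·(9/2)·(2·(3/2)-(9/2))/6² = 45/16 kN·m
Load 2 — point force P=11 kN at a=2 m (b=L-a=4):
  R_A = Pb²(3a+b)/L³ = 11·4²·(3·2+4)/6³ = 220/27 kN
  M_A = Pab²/L² = 11·2·4²/6² = 88/9 kN·m
  R_B = Pa²(a+3b)/L³ = 11·2²·(2+3·4)/6³ = 77/27 kN
  M_B = -Pa²b/L² = -11·2²·4/6² = -44/9 kN·m
Load 3 — triangular load w₀=10 kN/m (0→w₀ over full span):
  R_A = 3w₀L/20 = 3·10·6/20 = 9 kN
  M_A = w₀L²/30 = 10·6²/30 = 12 kN·m
  R_B = 7w₀L/20 = 7·10·6/20 = 21 kN
  M_B = -w₀L²/20 = -10·6²/20 = -18 kN·m
Superposition: R_A = 6193/432 kN, M_A = 2461/144 kN·m, R_B = 11519/432 kN, M_B = -2891/144 kN·m

R_A = 6193/432 kN, M_A = 2461/144 kN·m, R_B = 11519/432 kN, M_B = -2891/144 kN·m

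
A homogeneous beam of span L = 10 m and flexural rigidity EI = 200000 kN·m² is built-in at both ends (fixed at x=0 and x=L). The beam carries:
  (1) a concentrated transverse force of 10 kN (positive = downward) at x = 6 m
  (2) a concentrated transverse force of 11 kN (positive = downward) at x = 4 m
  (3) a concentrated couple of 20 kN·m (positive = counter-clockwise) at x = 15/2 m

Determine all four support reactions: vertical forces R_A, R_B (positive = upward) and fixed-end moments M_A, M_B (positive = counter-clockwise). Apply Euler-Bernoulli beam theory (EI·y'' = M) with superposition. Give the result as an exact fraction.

Load 1 — point force P=10 kN at a=6 m (b=L-a=4):
  R_A = Pb²(3a+b)/L³ = 10·4²·(3·6+4)/10³ = 88/25 kN
  M_A = Pab²/L² = 10·6·4²/10² = 48/5 kN·m
  R_B = Pa²(a+3b)/L³ = 10·6²·(6+3·4)/10³ = 162/25 kN
  M_B = -Pa²b/L² = -10·6²·4/10² = -72/5 kN·m
Load 2 — point force P=11 kN at a=4 m (b=L-a=6):
  R_A = Pb²(3a+b)/L³ = 11·6²·(3·4+6)/10³ = 891/125 kN
  M_A = Pab²/L² = 11·4·6²/10² = 396/25 kN·m
  R_B = Pa²(a+3b)/L³ = 11·4²·(4+3·6)/10³ = 484/125 kN
  M_B = -Pa²b/L² = -11·4²·6/10² = -264/25 kN·m
Load 3 — applied couple M₀=20 kN·m at a=15/2 m (b=L-a=5/2):
  R_A = 6M₀ab/L³ = 6·20·(15/2)·(5/2)/10³ = 9/4 kN
  M_A = M₀b(2a-b)/L² = 20·(5/2)·(2·(15/2)-(5/2))/10² = 25/4 kN·m
  R_B = -6M₀ab/L³ = -6·20·(15/2)·(5/2)/10³ = -9/4 kN
  M_B = M₀a(2b-a)/L² = 20·(15/2)·(2·(5/2)-(15/2))/10² = -15/4 kN·m
Superposition: R_A = 6449/500 kN, M_A = 3169/100 kN·m, R_B = 4051/500 kN, M_B = -2871/100 kN·m

R_A = 6449/500 kN, M_A = 3169/100 kN·m, R_B = 4051/500 kN, M_B = -2871/100 kN·m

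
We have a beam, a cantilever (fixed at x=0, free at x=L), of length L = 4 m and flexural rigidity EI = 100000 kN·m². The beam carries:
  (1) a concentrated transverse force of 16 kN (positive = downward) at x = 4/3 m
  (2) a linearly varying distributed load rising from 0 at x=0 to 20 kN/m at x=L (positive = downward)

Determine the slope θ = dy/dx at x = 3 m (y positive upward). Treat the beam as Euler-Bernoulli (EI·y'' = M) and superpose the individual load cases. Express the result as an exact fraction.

θ(3) = -12319/7200000 rad

Load 1 — point force P=16 kN at a=4/3 m (b=L-a=8/3):
  θ_1 = -Pa²/(2EI)  [x>a] = -16·(4/3)²/(2·100000) = -4/28125 rad
Load 2 — triangular load w₀=20 kN/m (0→w₀ over full span):
  θ_2 = (w₀Lx²/4-w₀L²x/3-w₀x⁴/(24L))/EI = (20·4·3²/4-20·4²·3/3-20·3⁴/(24·4))/100000 = -251/160000 rad
Superposition: θ = Σ θ_i = -12319/7200000 rad ≈ -0.001711 rad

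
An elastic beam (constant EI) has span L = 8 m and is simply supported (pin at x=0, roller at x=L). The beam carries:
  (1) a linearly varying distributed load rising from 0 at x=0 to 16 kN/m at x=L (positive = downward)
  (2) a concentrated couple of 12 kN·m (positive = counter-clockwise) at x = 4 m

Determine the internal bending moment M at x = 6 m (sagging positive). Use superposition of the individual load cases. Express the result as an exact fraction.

M(6) = 53 kN·m

Load 1 — triangular load w₀=16 kN/m (0→w₀ over full span):
  M_1 = w₀Lx/6 - w₀x³/(6L) = 16·8·6/6 - 16·6³/(6·8) = 56 kN·m
Load 2 — applied couple M₀=12 kN·m at a=4 m (b=L-a=4):
  M_2 = M₀x/L - M₀  [x>a] = 12·6/8 - 12 = -3 kN·m
Superposition: M = Σ M_i = 53 kN·m ≈ 53.000000 kN·m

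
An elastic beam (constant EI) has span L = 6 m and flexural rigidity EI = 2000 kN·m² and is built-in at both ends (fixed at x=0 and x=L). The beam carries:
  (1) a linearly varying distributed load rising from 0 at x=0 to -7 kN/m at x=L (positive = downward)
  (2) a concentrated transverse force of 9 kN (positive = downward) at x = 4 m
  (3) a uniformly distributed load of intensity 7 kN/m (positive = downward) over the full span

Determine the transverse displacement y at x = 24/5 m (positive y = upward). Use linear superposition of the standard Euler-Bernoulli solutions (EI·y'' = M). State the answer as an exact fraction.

Load 1 — triangular load w₀=-7 kN/m (0→w₀ over full span):
  y_1 = -w₀x²(L-x)²(x+2L)/(120LEI) = -(-7)·(24/5)²·(6-(24/5))²·((24/5)+2·6)/(120·6·2000) = 5292/1953125 m
Load 2 — point force P=9 kN at a=4 m (b=L-a=2):
  y_2 = -Pa²(L-x)²(3bL-(3b+a)(L-x))/(6L³EI)  [x>a] = -9·4²·(6-(24/5))²·(3·2·6-(3·2+4)·(6-(24/5)))/(6·6³·2000) = -6/3125 m
Load 3 — uniform load w=7 kN/m over full span:
  y_3 = -wx²(L-x)²/(24EI) = -7·(24/5)²·(6-(24/5))²/(24·2000) = -378/78125 m
Superposition: y = Σ y_i = -7908/1953125 m ≈ -0.004049 m

y(24/5) = -7908/1953125 m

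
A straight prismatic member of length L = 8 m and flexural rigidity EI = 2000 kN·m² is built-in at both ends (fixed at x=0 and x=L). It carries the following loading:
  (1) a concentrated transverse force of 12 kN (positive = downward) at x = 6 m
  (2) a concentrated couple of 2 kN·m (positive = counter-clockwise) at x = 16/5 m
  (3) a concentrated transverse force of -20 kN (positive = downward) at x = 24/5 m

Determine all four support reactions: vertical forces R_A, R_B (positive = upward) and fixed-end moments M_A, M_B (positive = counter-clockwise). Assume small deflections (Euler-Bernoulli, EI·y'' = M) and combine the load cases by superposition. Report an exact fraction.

Load 1 — point force P=12 kN at a=6 m (b=L-a=2):
  R_A = Pb²(3a+b)/L³ = 12·2²·(3·6+2)/8³ = 15/8 kN
  M_A = Pab²/L² = 12·6·2²/8² = 9/2 kN·m
  R_B = Pa²(a+3b)/L³ = 12·6²·(6+3·2)/8³ = 81/8 kN
  M_B = -Pa²b/L² = -12·6²·2/8² = -27/2 kN·m
Load 2 — applied couple M₀=2 kN·m at a=16/5 m (b=L-a=24/5):
  R_A = 6M₀ab/L³ = 6·2·(16/5)·(24/5)/8³ = 9/25 kN
  M_A = M₀b(2a-b)/L² = 2·(24/5)·(2·(16/5)-(24/5))/8² = 6/25 kN·m
  R_B = -6M₀ab/L³ = -6·2·(16/5)·(24/5)/8³ = -9/25 kN
  M_B = M₀a(2b-a)/L² = 2·(16/5)·(2·(24/5)-(16/5))/8² = 16/25 kN·m
Load 3 — point force P=-20 kN at a=24/5 m (b=L-a=16/5):
  R_A = Pb²(3a+b)/L³ = (-20)·(16/5)²·(3·(24/5)+(16/5))/8³ = -176/25 kN
  M_A = Pab²/L² = (-20)·(24/5)·(16/5)²/8² = -384/25 kN·m
  R_B = Pa²(a+3b)/L³ = (-20)·(24/5)²·((24/5)+3·(16/5))/8³ = -324/25 kN
  M_B = -Pa²b/L² = -(-20)·(24/5)²·(16/5)/8² = 576/25 kN·m
Superposition: R_A = -961/200 kN, M_A = -531/50 kN·m, R_B = -639/200 kN, M_B = 509/50 kN·m

R_A = -961/200 kN, M_A = -531/50 kN·m, R_B = -639/200 kN, M_B = 509/50 kN·m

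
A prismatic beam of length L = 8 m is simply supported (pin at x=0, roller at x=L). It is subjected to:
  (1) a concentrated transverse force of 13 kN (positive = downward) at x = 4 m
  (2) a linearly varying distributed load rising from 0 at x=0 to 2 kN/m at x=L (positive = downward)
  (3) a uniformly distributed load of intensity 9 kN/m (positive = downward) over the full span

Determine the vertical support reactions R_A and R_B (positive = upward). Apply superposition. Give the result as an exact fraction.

Load 1 — point force P=13 kN at a=4 m (b=L-a=4):
  R_A = Pb/L = 13·4/8 = 13/2 kN
  R_B = Pa/L = 13·4/8 = 13/2 kN
Load 2 — triangular load w₀=2 kN/m (0→w₀ over full span):
  R_A = w₀L/6 = 2·8/6 = 8/3 kN
  R_B = w₀L/3 = 2·8/3 = 16/3 kN
Load 3 — uniform load w=9 kN/m over full span:
  R_A = wL/2 = 9·8/2 = 36 kN
  R_B = wL/2 = 9·8/2 = 36 kN
Superposition: R_A = 271/6 kN, R_B = 287/6 kN

R_A = 271/6 kN, R_B = 287/6 kN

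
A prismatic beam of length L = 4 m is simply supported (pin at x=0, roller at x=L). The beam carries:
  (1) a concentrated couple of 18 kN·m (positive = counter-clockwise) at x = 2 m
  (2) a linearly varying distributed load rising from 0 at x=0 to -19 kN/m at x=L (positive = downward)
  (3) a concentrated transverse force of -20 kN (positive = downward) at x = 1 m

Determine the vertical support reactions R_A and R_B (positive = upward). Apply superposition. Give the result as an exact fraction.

R_A = -139/6 kN, R_B = -209/6 kN

Load 1 — applied couple M₀=18 kN·m at a=2 m (b=L-a=2):
  R_A = M₀/L = 18/4 = 9/2 kN
  R_B = -M₀/L = -18/4 = -9/2 kN
Load 2 — triangular load w₀=-19 kN/m (0→w₀ over full span):
  R_A = w₀L/6 = (-19)·4/6 = -38/3 kN
  R_B = w₀L/3 = (-19)·4/3 = -76/3 kN
Load 3 — point force P=-20 kN at a=1 m (b=L-a=3):
  R_A = Pb/L = (-20)·3/4 = -15 kN
  R_B = Pa/L = (-20)·1/4 = -5 kN
Superposition: R_A = -139/6 kN, R_B = -209/6 kN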